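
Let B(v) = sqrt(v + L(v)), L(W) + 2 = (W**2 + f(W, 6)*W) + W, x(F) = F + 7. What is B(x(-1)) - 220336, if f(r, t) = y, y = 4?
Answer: -220336 + sqrt(70) ≈ -2.2033e+5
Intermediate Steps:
f(r, t) = 4
x(F) = 7 + F
L(W) = -2 + W**2 + 5*W (L(W) = -2 + ((W**2 + 4*W) + W) = -2 + (W**2 + 5*W) = -2 + W**2 + 5*W)
B(v) = sqrt(-2 + v**2 + 6*v) (B(v) = sqrt(v + (-2 + v**2 + 5*v)) = sqrt(-2 + v**2 + 6*v))
B(x(-1)) - 220336 = sqrt(-2 + (7 - 1)**2 + 6*(7 - 1)) - 220336 = sqrt(-2 + 6**2 + 6*6) - 220336 = sqrt(-2 + 36 + 36) - 220336 = sqrt(70) - 220336 = -220336 + sqrt(70)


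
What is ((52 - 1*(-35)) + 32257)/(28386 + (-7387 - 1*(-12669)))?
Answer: 8086/8417 ≈ 0.96068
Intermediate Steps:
((52 - 1*(-35)) + 32257)/(28386 + (-7387 - 1*(-12669))) = ((52 + 35) + 32257)/(28386 + (-7387 + 12669)) = (87 + 32257)/(28386 + 5282) = 32344/33668 = 32344*(1/33668) = 8086/8417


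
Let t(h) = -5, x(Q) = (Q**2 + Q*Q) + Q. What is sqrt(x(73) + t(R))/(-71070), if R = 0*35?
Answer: -sqrt(10726)/71070 ≈ -0.0014572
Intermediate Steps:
x(Q) = Q + 2*Q**2 (x(Q) = (Q**2 + Q**2) + Q = 2*Q**2 + Q = Q + 2*Q**2)
R = 0
sqrt(x(73) + t(R))/(-71070) = sqrt(73*(1 + 2*73) - 5)/(-71070) = sqrt(73*(1 + 146) - 5)*(-1/71070) = sqrt(73*147 - 5)*(-1/71070) = sqrt(10731 - 5)*(-1/71070) = sqrt(10726)*(-1/71070) = -sqrt(10726)/71070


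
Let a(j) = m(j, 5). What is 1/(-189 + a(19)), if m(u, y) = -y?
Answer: -1/194 ≈ -0.0051546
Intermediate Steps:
a(j) = -5 (a(j) = -1*5 = -5)
1/(-189 + a(19)) = 1/(-189 - 5) = 1/(-194) = -1/194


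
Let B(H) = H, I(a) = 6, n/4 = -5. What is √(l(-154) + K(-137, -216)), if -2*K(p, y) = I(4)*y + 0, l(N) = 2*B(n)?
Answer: 4*√38 ≈ 24.658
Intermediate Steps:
n = -20 (n = 4*(-5) = -20)
l(N) = -40 (l(N) = 2*(-20) = -40)
K(p, y) = -3*y (K(p, y) = -(6*y + 0)/2 = -3*y)
√(l(-154) + K(-137, -216)) = √(-40 - 3*(-216)) = √(-40 + 648) = √608 = 4*√38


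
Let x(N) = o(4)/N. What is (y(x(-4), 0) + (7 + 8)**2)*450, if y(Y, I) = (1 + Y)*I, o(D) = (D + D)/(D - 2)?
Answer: 101250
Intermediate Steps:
o(D) = 2*D/(-2 + D) (o(D) = (2*D)/(-2 + D) = 2*D/(-2 + D))
x(N) = 4/N (x(N) = (2*4/(-2 + 4))/N = (2*4/2)/N = (2*4*(1/2))/N = 4/N)
y(Y, I) = I*(1 + Y)
(y(x(-4), 0) + (7 + 8)**2)*450 = (0*(1 + 4/(-4)) + (7 + 8)**2)*450 = (0*(1 + 4*(-1/4)) + 15**2)*450 = (0*(1 - 1) + 225)*450 = (0*0 + 225)*450 = (0 + 225)*450 = 225*450 = 101250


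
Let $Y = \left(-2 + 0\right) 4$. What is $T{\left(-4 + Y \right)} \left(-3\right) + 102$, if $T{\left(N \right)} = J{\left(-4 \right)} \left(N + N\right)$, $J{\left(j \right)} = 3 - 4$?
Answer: $30$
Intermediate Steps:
$Y = -8$ ($Y = \left(-2\right) 4 = -8$)
$J{\left(j \right)} = -1$ ($J{\left(j \right)} = 3 - 4 = -1$)
$T{\left(N \right)} = - 2 N$ ($T{\left(N \right)} = - (N + N) = - 2 N$)
$T{\left(-4 + Y \right)} \left(-3\right) + 102 = - 2 \left(-4 - 8\right) \left(-3\right) + 102 = \left(-2\right) \left(-12\right) \left(-3\right) + 102 = 24 \left(-3\right) + 102 = -72 + 102 = 30$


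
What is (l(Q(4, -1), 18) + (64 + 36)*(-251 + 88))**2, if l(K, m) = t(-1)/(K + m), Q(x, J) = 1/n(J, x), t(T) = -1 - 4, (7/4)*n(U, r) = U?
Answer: 44903305216/169 ≈ 2.6570e+8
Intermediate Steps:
n(U, r) = 4*U/7
t(T) = -5
Q(x, J) = 7/(4*J) (Q(x, J) = 1/(4*J/7) = 7/(4*J))
l(K, m) = -5/(K + m)
(l(Q(4, -1), 18) + (64 + 36)*(-251 + 88))**2 = (-5/((7/4)/(-1) + 18) + (64 + 36)*(-251 + 88))**2 = (-5/((7/4)*(-1) + 18) + 100*(-163))**2 = (-5/(-7/4 + 18) - 16300)**2 = (-5/65/4 - 16300)**2 = (-5*4/65 - 16300)**2 = (-4/13 - 16300)**2 = (-211904/13)**2 = 44903305216/169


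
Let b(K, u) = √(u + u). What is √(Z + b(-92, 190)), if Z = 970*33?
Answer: √(32010 + 2*√95) ≈ 178.97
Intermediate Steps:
b(K, u) = √2*√u (b(K, u) = √(2*u) = √2*√u)
Z = 32010
√(Z + b(-92, 190)) = √(32010 + √2*√190) = √(32010 + 2*√95)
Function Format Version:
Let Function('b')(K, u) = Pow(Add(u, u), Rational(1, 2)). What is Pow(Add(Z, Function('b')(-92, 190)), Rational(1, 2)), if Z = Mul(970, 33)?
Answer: Pow(Add(32010, Mul(2, Pow(95, Rational(1, 2)))), Rational(1, 2)) ≈ 178.97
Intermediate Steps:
Function('b')(K, u) = Mul(Pow(2, Rational(1, 2)), Pow(u, Rational(1, 2))) (Function('b')(K, u) = Pow(Mul(2, u), Rational(1, 2)) = Mul(Pow(2, Rational(1, 2)), Pow(u, Rational(1, 2))))
Z = 32010
Pow(Add(Z, Function('b')(-92, 190)), Rational(1, 2)) = Pow(Add(32010, Mul(Pow(2, Rational(1, 2)), Pow(190, Rational(1, 2)))), Rational(1, 2)) = Pow(Add(32010, Mul(2, Pow(95, Rational(1, 2)))), Rational(1, 2))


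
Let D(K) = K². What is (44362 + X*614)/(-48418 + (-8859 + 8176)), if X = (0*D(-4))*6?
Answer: -44362/49101 ≈ -0.90348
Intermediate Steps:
X = 0 (X = (0*(-4)²)*6 = (0*16)*6 = 0*6 = 0)
(44362 + X*614)/(-48418 + (-8859 + 8176)) = (44362 + 0*614)/(-48418 + (-8859 + 8176)) = (44362 + 0)/(-48418 - 683) = 44362/(-49101) = 44362*(-1/49101) = -44362/49101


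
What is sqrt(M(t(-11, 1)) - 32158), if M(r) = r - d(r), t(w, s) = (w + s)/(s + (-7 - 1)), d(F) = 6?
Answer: I*sqrt(1575966)/7 ≈ 179.34*I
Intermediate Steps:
t(w, s) = (s + w)/(-8 + s) (t(w, s) = (s + w)/(s - 8) = (s + w)/(-8 + s))
M(r) = -6 + r (M(r) = r - 1*6 = r - 6 = -6 + r)
sqrt(M(t(-11, 1)) - 32158) = sqrt((-6 + (1 - 11)/(-8 + 1)) - 32158) = sqrt((-6 - 10/(-7)) - 32158) = sqrt((-6 - 1/7*(-10)) - 32158) = sqrt((-6 + 10/7) - 32158) = sqrt(-32/7 - 32158) = sqrt(-225138/7) = I*sqrt(1575966)/7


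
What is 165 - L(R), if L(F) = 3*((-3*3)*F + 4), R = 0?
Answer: 153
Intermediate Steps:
L(F) = 12 - 27*F (L(F) = 3*(-9*F + 4) = 3*(4 - 9*F) = 12 - 27*F)
165 - L(R) = 165 - (12 - 27*0) = 165 - (12 + 0) = 165 - 1*12 = 165 - 12 = 153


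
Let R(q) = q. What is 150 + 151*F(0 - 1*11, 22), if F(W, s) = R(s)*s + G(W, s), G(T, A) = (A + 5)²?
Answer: 183313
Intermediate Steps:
G(T, A) = (5 + A)²
F(W, s) = s² + (5 + s)² (F(W, s) = s*s + (5 + s)² = s² + (5 + s)²)
150 + 151*F(0 - 1*11, 22) = 150 + 151*(22² + (5 + 22)²) = 150 + 151*(484 + 27²) = 150 + 151*(484 + 729) = 150 + 151*1213 = 150 + 183163 = 183313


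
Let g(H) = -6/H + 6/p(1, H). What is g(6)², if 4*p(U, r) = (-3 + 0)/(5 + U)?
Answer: 2401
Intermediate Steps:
p(U, r) = -3/(4*(5 + U)) (p(U, r) = ((-3 + 0)/(5 + U))/4 = (-3/(5 + U))/4 = -3/(4*(5 + U)))
g(H) = -48 - 6/H (g(H) = -6/H + 6/((-3/(20 + 4*1))) = -6/H + 6/((-3/(20 + 4))) = -6/H + 6/((-3/24)) = -6/H + 6/((-3*1/24)) = -6/H + 6/(-⅛) = -6/H + 6*(-8) = -6/H - 48 = -48 - 6/H)
g(6)² = (-48 - 6/6)² = (-48 - 6*⅙)² = (-48 - 1)² = (-49)² = 2401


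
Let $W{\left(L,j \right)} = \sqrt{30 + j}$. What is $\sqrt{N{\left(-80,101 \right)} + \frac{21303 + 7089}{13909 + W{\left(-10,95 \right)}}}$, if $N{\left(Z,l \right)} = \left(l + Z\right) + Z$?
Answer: $\frac{\sqrt{-792239 - 295 \sqrt{5}}}{\sqrt{13909 + 5 \sqrt{5}}} \approx 7.5472 i$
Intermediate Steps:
$N{\left(Z,l \right)} = l + 2 Z$ ($N{\left(Z,l \right)} = \left(Z + l\right) + Z = l + 2 Z$)
$\sqrt{N{\left(-80,101 \right)} + \frac{21303 + 7089}{13909 + W{\left(-10,95 \right)}}} = \sqrt{\left(101 + 2 \left(-80\right)\right) + \frac{21303 + 7089}{13909 + \sqrt{30 + 95}}} = \sqrt{\left(101 - 160\right) + \frac{28392}{13909 + \sqrt{125}}} = \sqrt{-59 + \frac{28392}{13909 + 5 \sqrt{5}}}$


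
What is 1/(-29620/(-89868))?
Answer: 22467/7405 ≈ 3.0340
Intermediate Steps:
1/(-29620/(-89868)) = 1/(-29620*(-1/89868)) = 1/(7405/22467) = 22467/7405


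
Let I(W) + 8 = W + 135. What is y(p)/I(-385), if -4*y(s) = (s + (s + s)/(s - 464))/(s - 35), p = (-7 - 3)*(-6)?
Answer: 201/86860 ≈ 0.0023141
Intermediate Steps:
I(W) = 127 + W (I(W) = -8 + (W + 135) = -8 + (135 + W) = 127 + W)
p = 60 (p = -10*(-6) = 60)
y(s) = -(s + 2*s/(-464 + s))/(4*(-35 + s)) (y(s) = -(s + (s + s)/(s - 464))/(4*(s - 35)) = -(s + (2*s)/(-464 + s))/(4*(-35 + s)) = -(s + 2*s/(-464 + s))/(4*(-35 + s)))
y(p)/I(-385) = ((¼)*60*(462 - 1*60)/(16240 + 60² - 499*60))/(127 - 385) = ((¼)*60*(462 - 60)/(16240 + 3600 - 29940))/(-258) = ((¼)*60*402/(-10100))*(-1/258) = ((¼)*60*(-1/10100)*402)*(-1/258) = -603/1010*(-1/258) = 201/86860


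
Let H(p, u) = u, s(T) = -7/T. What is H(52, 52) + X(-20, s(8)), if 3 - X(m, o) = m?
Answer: 75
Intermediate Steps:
X(m, o) = 3 - m
H(52, 52) + X(-20, s(8)) = 52 + (3 - 1*(-20)) = 52 + (3 + 20) = 52 + 23 = 75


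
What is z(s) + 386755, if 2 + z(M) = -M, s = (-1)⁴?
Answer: 386752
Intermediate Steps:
s = 1
z(M) = -2 - M
z(s) + 386755 = (-2 - 1*1) + 386755 = (-2 - 1) + 386755 = -3 + 386755 = 386752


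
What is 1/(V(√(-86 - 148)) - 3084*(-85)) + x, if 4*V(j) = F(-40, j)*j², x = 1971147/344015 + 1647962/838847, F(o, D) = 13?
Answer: 1160742185835818111/150855675414595095 ≈ 7.6944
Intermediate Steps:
x = 2220414394939/288575950705 (x = 1971147*(1/344015) + 1647962*(1/838847) = 1971147/344015 + 1647962/838847 = 2220414394939/288575950705 ≈ 7.6944)
V(j) = 13*j²/4 (V(j) = (13*j²)/4 = 13*j²/4)
1/(V(√(-86 - 148)) - 3084*(-85)) + x = 1/(13*(√(-86 - 148))²/4 - 3084*(-85)) + 2220414394939/288575950705 = 1/(13*(√(-234))²/4 + 262140) + 2220414394939/288575950705 = 1/(13*(3*I*√26)²/4 + 262140) + 2220414394939/288575950705 = 1/((13/4)*(-234) + 262140) + 2220414394939/288575950705 = 1/(-1521/2 + 262140) + 2220414394939/288575950705 = 1/(522759/2) + 2220414394939/288575950705 = 2/522759 + 2220414394939/288575950705 = 1160742185835818111/150855675414595095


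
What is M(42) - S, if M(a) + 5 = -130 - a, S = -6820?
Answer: 6643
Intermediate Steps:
M(a) = -135 - a (M(a) = -5 + (-130 - a) = -135 - a)
M(42) - S = (-135 - 1*42) - 1*(-6820) = (-135 - 42) + 6820 = -177 + 6820 = 6643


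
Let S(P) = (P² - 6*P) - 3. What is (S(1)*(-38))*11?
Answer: 3344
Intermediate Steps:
S(P) = -3 + P² - 6*P
(S(1)*(-38))*11 = ((-3 + 1² - 6*1)*(-38))*11 = ((-3 + 1 - 6)*(-38))*11 = -8*(-38)*11 = 304*11 = 3344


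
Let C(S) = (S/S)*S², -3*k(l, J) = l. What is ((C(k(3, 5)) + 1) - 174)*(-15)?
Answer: 2580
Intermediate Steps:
k(l, J) = -l/3
C(S) = S² (C(S) = 1*S² = S²)
((C(k(3, 5)) + 1) - 174)*(-15) = (((-⅓*3)² + 1) - 174)*(-15) = (((-1)² + 1) - 174)*(-15) = ((1 + 1) - 174)*(-15) = (2 - 174)*(-15) = -172*(-15) = 2580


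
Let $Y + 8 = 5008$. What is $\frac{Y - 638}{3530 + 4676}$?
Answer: $\frac{2181}{4103} \approx 0.53156$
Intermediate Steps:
$Y = 5000$ ($Y = -8 + 5008 = 5000$)
$\frac{Y - 638}{3530 + 4676} = \frac{5000 - 638}{3530 + 4676} = \frac{4362}{8206} = 4362 \cdot \frac{1}{8206} = \frac{2181}{4103}$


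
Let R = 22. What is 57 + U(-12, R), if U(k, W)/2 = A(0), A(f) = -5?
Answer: 47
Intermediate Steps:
U(k, W) = -10 (U(k, W) = 2*(-5) = -10)
57 + U(-12, R) = 57 - 10 = 47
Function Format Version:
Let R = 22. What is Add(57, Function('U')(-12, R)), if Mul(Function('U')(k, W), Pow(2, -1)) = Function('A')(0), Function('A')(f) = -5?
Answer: 47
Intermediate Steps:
Function('U')(k, W) = -10 (Function('U')(k, W) = Mul(2, -5) = -10)
Add(57, Function('U')(-12, R)) = Add(57, -10) = 47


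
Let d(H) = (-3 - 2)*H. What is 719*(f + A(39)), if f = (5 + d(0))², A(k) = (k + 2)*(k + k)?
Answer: 2317337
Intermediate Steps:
A(k) = 2*k*(2 + k) (A(k) = (2 + k)*(2*k) = 2*k*(2 + k))
d(H) = -5*H
f = 25 (f = (5 - 5*0)² = (5 + 0)² = 5² = 25)
719*(f + A(39)) = 719*(25 + 2*39*(2 + 39)) = 719*(25 + 2*39*41) = 719*(25 + 3198) = 719*3223 = 2317337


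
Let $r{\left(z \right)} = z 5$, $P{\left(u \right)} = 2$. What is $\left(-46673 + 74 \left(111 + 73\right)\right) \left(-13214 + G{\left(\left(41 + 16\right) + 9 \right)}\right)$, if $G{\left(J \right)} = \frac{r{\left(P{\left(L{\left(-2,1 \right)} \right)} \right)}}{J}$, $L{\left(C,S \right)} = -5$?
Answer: $\frac{4804912083}{11} \approx 4.3681 \cdot 10^{8}$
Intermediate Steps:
$r{\left(z \right)} = 5 z$
$G{\left(J \right)} = \frac{10}{J}$ ($G{\left(J \right)} = \frac{5 \cdot 2}{J} = \frac{10}{J}$)
$\left(-46673 + 74 \left(111 + 73\right)\right) \left(-13214 + G{\left(\left(41 + 16\right) + 9 \right)}\right) = \left(-46673 + 74 \left(111 + 73\right)\right) \left(-13214 + \frac{10}{\left(41 + 16\right) + 9}\right) = \left(-46673 + 74 \cdot 184\right) \left(-13214 + \frac{10}{57 + 9}\right) = \left(-46673 + 13616\right) \left(-13214 + \frac{10}{66}\right) = - 33057 \left(-13214 + 10 \cdot \frac{1}{66}\right) = - 33057 \left(-13214 + \frac{5}{33}\right) = \left(-33057\right) \left(- \frac{436057}{33}\right) = \frac{4804912083}{11}$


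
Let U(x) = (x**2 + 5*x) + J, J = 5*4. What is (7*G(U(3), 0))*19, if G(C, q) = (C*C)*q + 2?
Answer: 266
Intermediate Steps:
J = 20
U(x) = 20 + x**2 + 5*x (U(x) = (x**2 + 5*x) + 20 = 20 + x**2 + 5*x)
G(C, q) = 2 + q*C**2 (G(C, q) = C**2*q + 2 = q*C**2 + 2 = 2 + q*C**2)
(7*G(U(3), 0))*19 = (7*(2 + 0*(20 + 3**2 + 5*3)**2))*19 = (7*(2 + 0*(20 + 9 + 15)**2))*19 = (7*(2 + 0*44**2))*19 = (7*(2 + 0*1936))*19 = (7*(2 + 0))*19 = (7*2)*19 = 14*19 = 266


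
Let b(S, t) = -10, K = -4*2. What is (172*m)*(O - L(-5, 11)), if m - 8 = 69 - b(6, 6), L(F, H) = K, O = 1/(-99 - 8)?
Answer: 12794220/107 ≈ 1.1957e+5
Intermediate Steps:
O = -1/107 (O = 1/(-107) = -1/107 ≈ -0.0093458)
K = -8
L(F, H) = -8
m = 87 (m = 8 + (69 - 1*(-10)) = 8 + (69 + 10) = 8 + 79 = 87)
(172*m)*(O - L(-5, 11)) = (172*87)*(-1/107 - 1*(-8)) = 14964*(-1/107 + 8) = 14964*(855/107) = 12794220/107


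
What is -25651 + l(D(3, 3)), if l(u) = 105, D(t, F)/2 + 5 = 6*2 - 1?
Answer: -25546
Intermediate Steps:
D(t, F) = 12 (D(t, F) = -10 + 2*(6*2 - 1) = -10 + 2*(12 - 1) = -10 + 2*11 = -10 + 22 = 12)
-25651 + l(D(3, 3)) = -25651 + 105 = -25546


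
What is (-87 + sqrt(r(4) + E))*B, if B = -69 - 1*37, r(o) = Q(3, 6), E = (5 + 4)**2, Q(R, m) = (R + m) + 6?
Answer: 9222 - 424*sqrt(6) ≈ 8183.4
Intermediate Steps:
Q(R, m) = 6 + R + m
E = 81 (E = 9**2 = 81)
r(o) = 15 (r(o) = 6 + 3 + 6 = 15)
B = -106 (B = -69 - 37 = -106)
(-87 + sqrt(r(4) + E))*B = (-87 + sqrt(15 + 81))*(-106) = (-87 + sqrt(96))*(-106) = (-87 + 4*sqrt(6))*(-106) = 9222 - 424*sqrt(6)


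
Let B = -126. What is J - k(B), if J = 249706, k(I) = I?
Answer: 249832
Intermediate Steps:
J - k(B) = 249706 - 1*(-126) = 249706 + 126 = 249832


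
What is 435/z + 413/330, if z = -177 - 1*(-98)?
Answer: -110923/26070 ≈ -4.2548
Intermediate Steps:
z = -79 (z = -177 + 98 = -79)
435/z + 413/330 = 435/(-79) + 413/330 = 435*(-1/79) + 413*(1/330) = -435/79 + 413/330 = -110923/26070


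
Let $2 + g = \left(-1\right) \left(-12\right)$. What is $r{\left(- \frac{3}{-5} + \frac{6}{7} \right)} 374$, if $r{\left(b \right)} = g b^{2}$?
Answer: $\frac{1945548}{245} \approx 7941.0$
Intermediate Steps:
$g = 10$ ($g = -2 - -12 = -2 + 12 = 10$)
$r{\left(b \right)} = 10 b^{2}$
$r{\left(- \frac{3}{-5} + \frac{6}{7} \right)} 374 = 10 \left(- \frac{3}{-5} + \frac{6}{7}\right)^{2} \cdot 374 = 10 \left(\left(-3\right) \left(- \frac{1}{5}\right) + 6 \cdot \frac{1}{7}\right)^{2} \cdot 374 = 10 \left(\frac{3}{5} + \frac{6}{7}\right)^{2} \cdot 374 = 10 \left(\frac{51}{35}\right)^{2} \cdot 374 = 10 \cdot \frac{2601}{1225} \cdot 374 = \frac{5202}{245} \cdot 374 = \frac{1945548}{245}$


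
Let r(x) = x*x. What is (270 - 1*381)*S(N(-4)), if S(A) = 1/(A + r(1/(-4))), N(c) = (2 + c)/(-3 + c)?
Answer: -4144/13 ≈ -318.77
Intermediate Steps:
r(x) = x**2
N(c) = (2 + c)/(-3 + c)
S(A) = 1/(1/16 + A) (S(A) = 1/(A + (1/(-4))**2) = 1/(A + (-1/4)**2) = 1/(A + 1/16) = 1/(1/16 + A))
(270 - 1*381)*S(N(-4)) = (270 - 1*381)*(16/(1 + 16*((2 - 4)/(-3 - 4)))) = (270 - 381)*(16/(1 + 16*(-2/(-7)))) = -1776/(1 + 16*(-1/7*(-2))) = -1776/(1 + 16*(2/7)) = -1776/(1 + 32/7) = -1776/39/7 = -1776*7/39 = -111*112/39 = -4144/13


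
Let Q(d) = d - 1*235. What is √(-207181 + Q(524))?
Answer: 6*I*√5747 ≈ 454.85*I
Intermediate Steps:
Q(d) = -235 + d (Q(d) = d - 235 = -235 + d)
√(-207181 + Q(524)) = √(-207181 + (-235 + 524)) = √(-207181 + 289) = √(-206892) = 6*I*√5747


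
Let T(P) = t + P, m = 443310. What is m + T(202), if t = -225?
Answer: 443287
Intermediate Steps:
T(P) = -225 + P
m + T(202) = 443310 + (-225 + 202) = 443310 - 23 = 443287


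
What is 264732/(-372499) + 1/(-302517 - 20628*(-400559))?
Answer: -34266549529203761/48215763236849445 ≈ -0.71069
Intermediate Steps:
264732/(-372499) + 1/(-302517 - 20628*(-400559)) = 264732*(-1/372499) - 1/400559/(-323145) = -264732/372499 - 1/323145*(-1/400559) = -264732/372499 + 1/129438638055 = -34266549529203761/48215763236849445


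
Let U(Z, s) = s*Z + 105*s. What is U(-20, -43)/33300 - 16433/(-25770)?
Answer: 3020197/5720940 ≈ 0.52792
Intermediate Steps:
U(Z, s) = 105*s + Z*s (U(Z, s) = Z*s + 105*s = 105*s + Z*s)
U(-20, -43)/33300 - 16433/(-25770) = -43*(105 - 20)/33300 - 16433/(-25770) = -43*85*(1/33300) - 16433*(-1/25770) = -3655*1/33300 + 16433/25770 = -731/6660 + 16433/25770 = 3020197/5720940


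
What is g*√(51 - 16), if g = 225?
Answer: 225*√35 ≈ 1331.1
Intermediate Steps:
g*√(51 - 16) = 225*√(51 - 16) = 225*√35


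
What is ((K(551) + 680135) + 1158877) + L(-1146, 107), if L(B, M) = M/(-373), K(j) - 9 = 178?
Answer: 686021120/373 ≈ 1.8392e+6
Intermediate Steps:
K(j) = 187 (K(j) = 9 + 178 = 187)
L(B, M) = -M/373 (L(B, M) = M*(-1/373) = -M/373)
((K(551) + 680135) + 1158877) + L(-1146, 107) = ((187 + 680135) + 1158877) - 1/373*107 = (680322 + 1158877) - 107/373 = 1839199 - 107/373 = 686021120/373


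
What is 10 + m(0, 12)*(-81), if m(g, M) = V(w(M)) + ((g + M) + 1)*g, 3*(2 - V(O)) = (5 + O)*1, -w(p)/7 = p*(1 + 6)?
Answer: -15893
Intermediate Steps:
w(p) = -49*p (w(p) = -7*p*(1 + 6) = -7*p*7 = -49*p)
V(O) = ⅓ - O/3 (V(O) = 2 - (5 + O)/3 = 2 + (-5/3 - O/3) = ⅓ - O/3)
m(g, M) = ⅓ + 49*M/3 + g*(1 + M + g) (m(g, M) = (⅓ - (-49)*M/3) + ((g + M) + 1)*g = (⅓ + 49*M/3) + ((M + g) + 1)*g = (⅓ + 49*M/3) + (1 + M + g)*g = (⅓ + 49*M/3) + g*(1 + M + g) = ⅓ + 49*M/3 + g*(1 + M + g))
10 + m(0, 12)*(-81) = 10 + (⅓ + 0 + 0² + (49/3)*12 + 12*0)*(-81) = 10 + (⅓ + 0 + 0 + 196 + 0)*(-81) = 10 + (589/3)*(-81) = 10 - 15903 = -15893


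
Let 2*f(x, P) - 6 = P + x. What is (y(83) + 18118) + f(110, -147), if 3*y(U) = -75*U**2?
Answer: -308245/2 ≈ -1.5412e+5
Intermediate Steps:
y(U) = -25*U**2 (y(U) = (-75*U**2)/3 = -25*U**2)
f(x, P) = 3 + P/2 + x/2 (f(x, P) = 3 + (P + x)/2 = 3 + (P/2 + x/2) = 3 + P/2 + x/2)
(y(83) + 18118) + f(110, -147) = (-25*83**2 + 18118) + (3 + (1/2)*(-147) + (1/2)*110) = (-25*6889 + 18118) + (3 - 147/2 + 55) = (-172225 + 18118) - 31/2 = -154107 - 31/2 = -308245/2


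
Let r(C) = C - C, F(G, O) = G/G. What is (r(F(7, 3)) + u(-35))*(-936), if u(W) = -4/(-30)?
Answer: -624/5 ≈ -124.80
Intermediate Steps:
F(G, O) = 1
u(W) = 2/15 (u(W) = -4*(-1/30) = 2/15)
r(C) = 0
(r(F(7, 3)) + u(-35))*(-936) = (0 + 2/15)*(-936) = (2/15)*(-936) = -624/5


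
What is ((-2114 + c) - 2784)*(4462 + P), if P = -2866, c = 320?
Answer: -7306488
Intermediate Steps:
((-2114 + c) - 2784)*(4462 + P) = ((-2114 + 320) - 2784)*(4462 - 2866) = (-1794 - 2784)*1596 = -4578*1596 = -7306488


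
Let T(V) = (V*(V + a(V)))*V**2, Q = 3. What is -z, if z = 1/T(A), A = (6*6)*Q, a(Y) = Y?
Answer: -1/272097792 ≈ -3.6751e-9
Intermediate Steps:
A = 108 (A = (6*6)*3 = 36*3 = 108)
T(V) = 2*V**4 (T(V) = (V*(V + V))*V**2 = (V*(2*V))*V**2 = (2*V**2)*V**2 = 2*V**4)
z = 1/272097792 (z = 1/(2*108**4) = 1/(2*136048896) = 1/272097792 ≈ 3.6751e-9)
-z = -1*1/272097792 = -1/272097792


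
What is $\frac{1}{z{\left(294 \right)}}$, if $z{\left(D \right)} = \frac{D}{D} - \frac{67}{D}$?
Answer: $\frac{294}{227} \approx 1.2952$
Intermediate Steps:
$z{\left(D \right)} = 1 - \frac{67}{D}$
$\frac{1}{z{\left(294 \right)}} = \frac{1}{\frac{1}{294} \left(-67 + 294\right)} = \frac{1}{\frac{1}{294} \cdot 227} = \frac{1}{\frac{227}{294}} = \frac{294}{227}$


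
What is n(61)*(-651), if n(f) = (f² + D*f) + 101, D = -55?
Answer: -304017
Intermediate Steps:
n(f) = 101 + f² - 55*f (n(f) = (f² - 55*f) + 101 = 101 + f² - 55*f)
n(61)*(-651) = (101 + 61² - 55*61)*(-651) = (101 + 3721 - 3355)*(-651) = 467*(-651) = -304017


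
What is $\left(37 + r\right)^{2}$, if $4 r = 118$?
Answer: $\frac{17689}{4} \approx 4422.3$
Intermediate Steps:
$r = \frac{59}{2}$ ($r = \frac{1}{4} \cdot 118 = \frac{59}{2} \approx 29.5$)
$\left(37 + r\right)^{2} = \left(37 + \frac{59}{2}\right)^{2} = \left(\frac{133}{2}\right)^{2} = \frac{17689}{4}$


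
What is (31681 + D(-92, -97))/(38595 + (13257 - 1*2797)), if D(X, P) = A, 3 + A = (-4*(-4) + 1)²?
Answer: 31967/49055 ≈ 0.65166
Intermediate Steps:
A = 286 (A = -3 + (-4*(-4) + 1)² = -3 + (16 + 1)² = -3 + 17² = -3 + 289 = 286)
D(X, P) = 286
(31681 + D(-92, -97))/(38595 + (13257 - 1*2797)) = (31681 + 286)/(38595 + (13257 - 1*2797)) = 31967/(38595 + (13257 - 2797)) = 31967/(38595 + 10460) = 31967/49055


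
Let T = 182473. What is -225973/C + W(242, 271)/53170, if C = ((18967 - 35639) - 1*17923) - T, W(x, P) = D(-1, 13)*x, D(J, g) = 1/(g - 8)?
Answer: 30063726253/28853763900 ≈ 1.0419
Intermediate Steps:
D(J, g) = 1/(-8 + g)
W(x, P) = x/5 (W(x, P) = x/(-8 + 13) = x/5)
C = -217068 (C = ((18967 - 35639) - 1*17923) - 1*182473 = (-16672 - 17923) - 182473 = -34595 - 182473 = -217068)
-225973/C + W(242, 271)/53170 = -225973/(-217068) + ((⅕)*242)/53170 = -225973*(-1/217068) + (242/5)*(1/53170) = 225973/217068 + 121/132925 = 30063726253/28853763900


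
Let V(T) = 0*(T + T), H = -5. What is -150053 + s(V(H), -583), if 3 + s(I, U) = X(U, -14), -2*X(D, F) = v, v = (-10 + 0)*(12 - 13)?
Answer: -150061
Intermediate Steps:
v = 10 (v = -10*(-1) = 10)
V(T) = 0 (V(T) = 0*(2*T) = 0)
X(D, F) = -5 (X(D, F) = -½*10 = -5)
s(I, U) = -8 (s(I, U) = -3 - 5 = -8)
-150053 + s(V(H), -583) = -150053 - 8 = -150061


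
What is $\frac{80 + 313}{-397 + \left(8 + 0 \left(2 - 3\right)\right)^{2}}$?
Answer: $- \frac{131}{111} \approx -1.1802$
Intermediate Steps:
$\frac{80 + 313}{-397 + \left(8 + 0 \left(2 - 3\right)\right)^{2}} = \frac{393}{-397 + \left(8 + 0 \left(-1\right)\right)^{2}} = \frac{393}{-397 + \left(8 + 0\right)^{2}} = \frac{393}{-397 + 8^{2}} = \frac{393}{-397 + 64} = \frac{393}{-333} = 393 \left(- \frac{1}{333}\right) = - \frac{131}{111}$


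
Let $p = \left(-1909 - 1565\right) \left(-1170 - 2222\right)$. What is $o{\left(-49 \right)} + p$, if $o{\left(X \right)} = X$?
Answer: $11783759$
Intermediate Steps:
$p = 11783808$ ($p = \left(-3474\right) \left(-3392\right) = 11783808$)
$o{\left(-49 \right)} + p = -49 + 11783808 = 11783759$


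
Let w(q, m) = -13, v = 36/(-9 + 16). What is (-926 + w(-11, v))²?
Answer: 881721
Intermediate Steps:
v = 36/7 ≈ 5.1429
(-926 + w(-11, v))² = (-926 - 13)² = (-939)² = 881721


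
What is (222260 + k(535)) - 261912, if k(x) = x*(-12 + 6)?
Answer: -42862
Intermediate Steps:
k(x) = -6*x (k(x) = x*(-6) = -6*x)
(222260 + k(535)) - 261912 = (222260 - 6*535) - 261912 = (222260 - 3210) - 261912 = 219050 - 261912 = -42862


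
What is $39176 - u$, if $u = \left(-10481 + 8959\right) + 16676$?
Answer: $24022$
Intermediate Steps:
$u = 15154$ ($u = -1522 + 16676 = 15154$)
$39176 - u = 39176 - 15154 = 24022$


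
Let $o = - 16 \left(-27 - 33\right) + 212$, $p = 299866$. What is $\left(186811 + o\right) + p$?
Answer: $487849$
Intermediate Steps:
$o = 1172$ ($o = \left(-16\right) \left(-60\right) + 212 = 960 + 212 = 1172$)
$\left(186811 + o\right) + p = \left(186811 + 1172\right) + 299866 = 187983 + 299866 = 487849$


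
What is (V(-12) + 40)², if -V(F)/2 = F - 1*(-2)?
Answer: 3600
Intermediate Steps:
V(F) = -4 - 2*F (V(F) = -2*(F - 1*(-2)) = -2*(F + 2) = -2*(2 + F) = -4 - 2*F)
(V(-12) + 40)² = ((-4 - 2*(-12)) + 40)² = ((-4 + 24) + 40)² = (20 + 40)² = 60² = 3600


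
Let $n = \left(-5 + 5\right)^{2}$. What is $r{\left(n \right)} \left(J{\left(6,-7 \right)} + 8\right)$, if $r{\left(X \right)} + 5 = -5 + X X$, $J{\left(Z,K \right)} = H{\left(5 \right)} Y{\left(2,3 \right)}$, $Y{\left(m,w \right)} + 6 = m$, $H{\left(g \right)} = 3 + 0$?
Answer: $40$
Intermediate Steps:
$H{\left(g \right)} = 3$
$Y{\left(m,w \right)} = -6 + m$
$n = 0$ ($n = 0^{2} = 0$)
$J{\left(Z,K \right)} = -12$ ($J{\left(Z,K \right)} = 3 \left(-6 + 2\right) = 3 \left(-4\right) = -12$)
$r{\left(X \right)} = -10 + X^{2}$ ($r{\left(X \right)} = -5 + \left(-5 + X X\right) = -5 + \left(-5 + X^{2}\right) = -10 + X^{2}$)
$r{\left(n \right)} \left(J{\left(6,-7 \right)} + 8\right) = \left(-10 + 0^{2}\right) \left(-12 + 8\right) = \left(-10 + 0\right) \left(-4\right) = \left(-10\right) \left(-4\right) = 40$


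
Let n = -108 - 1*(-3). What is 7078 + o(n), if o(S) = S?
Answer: 6973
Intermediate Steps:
n = -105 (n = -108 + 3 = -105)
7078 + o(n) = 7078 - 105 = 6973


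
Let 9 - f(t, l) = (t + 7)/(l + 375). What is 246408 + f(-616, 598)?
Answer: 34252050/139 ≈ 2.4642e+5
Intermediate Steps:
f(t, l) = 9 - (7 + t)/(375 + l) (f(t, l) = 9 - (t + 7)/(l + 375) = 9 - (7 + t)/(375 + l))
246408 + f(-616, 598) = 246408 + (3368 - 1*(-616) + 9*598)/(375 + 598) = 246408 + (3368 + 616 + 5382)/973 = 246408 + (1/973)*9366 = 246408 + 1338/139 = 34252050/139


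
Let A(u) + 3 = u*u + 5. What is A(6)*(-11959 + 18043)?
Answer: 231192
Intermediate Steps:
A(u) = 2 + u² (A(u) = -3 + (u*u + 5) = -3 + (u² + 5) = -3 + (5 + u²) = 2 + u²)
A(6)*(-11959 + 18043) = (2 + 6²)*(-11959 + 18043) = (2 + 36)*6084 = 38*6084 = 231192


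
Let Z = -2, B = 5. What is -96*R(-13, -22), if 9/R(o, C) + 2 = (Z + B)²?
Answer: -864/7 ≈ -123.43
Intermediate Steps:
R(o, C) = 9/7 (R(o, C) = 9/(-2 + (-2 + 5)²) = 9/(-2 + 3²) = 9/(-2 + 9) = 9/7)
-96*R(-13, -22) = -96*9/7 = -864/7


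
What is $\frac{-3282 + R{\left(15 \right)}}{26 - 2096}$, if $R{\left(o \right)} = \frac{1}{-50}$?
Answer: $\frac{164101}{103500} \approx 1.5855$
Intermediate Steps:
$R{\left(o \right)} = - \frac{1}{50}$
$\frac{-3282 + R{\left(15 \right)}}{26 - 2096} = \frac{-3282 - \frac{1}{50}}{26 - 2096} = - \frac{164101}{50 \left(-2070\right)} = \left(- \frac{164101}{50}\right) \left(- \frac{1}{2070}\right) = \frac{164101}{103500}$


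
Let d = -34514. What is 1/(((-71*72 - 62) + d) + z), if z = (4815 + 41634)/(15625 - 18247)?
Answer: -874/34702795 ≈ -2.5185e-5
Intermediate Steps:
z = -15483/874 (z = 46449/(-2622) = 46449*(-1/2622) = -15483/874 ≈ -17.715)
1/(((-71*72 - 62) + d) + z) = 1/(((-71*72 - 62) - 34514) - 15483/874) = 1/(((-5112 - 62) - 34514) - 15483/874) = 1/((-5174 - 34514) - 15483/874) = 1/(-39688 - 15483/874) = 1/(-34702795/874) = -874/34702795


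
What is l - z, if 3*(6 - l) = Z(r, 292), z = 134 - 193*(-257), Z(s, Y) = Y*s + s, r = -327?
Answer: -17792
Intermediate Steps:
Z(s, Y) = s + Y*s
z = 49735 (z = 134 + 49601 = 49735)
l = 31943 (l = 6 - (-109)*(1 + 292) = 6 - (-109)*293 = 6 - 1/3*(-95811) = 6 + 31937 = 31943)
l - z = 31943 - 1*49735 = 31943 - 49735 = -17792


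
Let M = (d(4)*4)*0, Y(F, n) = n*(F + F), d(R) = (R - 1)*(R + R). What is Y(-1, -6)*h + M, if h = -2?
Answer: -24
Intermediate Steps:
d(R) = 2*R*(-1 + R) (d(R) = (-1 + R)*(2*R) = 2*R*(-1 + R))
Y(F, n) = 2*F*n (Y(F, n) = n*(2*F) = 2*F*n)
M = 0 (M = ((2*4*(-1 + 4))*4)*0 = ((2*4*3)*4)*0 = (24*4)*0 = 96*0 = 0)
Y(-1, -6)*h + M = (2*(-1)*(-6))*(-2) + 0 = 12*(-2) + 0 = -24 + 0 = -24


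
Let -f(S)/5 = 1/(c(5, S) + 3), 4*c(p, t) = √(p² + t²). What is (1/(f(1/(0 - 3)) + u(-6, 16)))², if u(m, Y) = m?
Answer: 20675/1285956 + 143*√226/642978 ≈ 0.019421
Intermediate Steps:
c(p, t) = √(p² + t²)/4
f(S) = -5/(3 + √(25 + S²)/4) (f(S) = -5/(√(5² + S²)/4 + 3) = -5/(√(25 + S²)/4 + 3) = -5/(3 + √(25 + S²)/4))
(1/(f(1/(0 - 3)) + u(-6, 16)))² = (1/(-20/(12 + √(25 + (1/(0 - 3))²)) - 6))² = (1/(-20/(12 + √(25 + (1/(-3))²)) - 6))² = (1/(-20/(12 + √(25 + (-⅓)²)) - 6))² = (1/(-20/(12 + √(25 + ⅑)) - 6))² = (1/(-20/(12 + √(226/9)) - 6))² = (1/(-20/(12 + √226/3) - 6))² = (1/(-6 - 20/(12 + √226/3)))² = (-6 - 20/(12 + √226/3))⁻²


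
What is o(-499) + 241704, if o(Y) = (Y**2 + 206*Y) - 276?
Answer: 387635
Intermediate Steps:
o(Y) = -276 + Y**2 + 206*Y
o(-499) + 241704 = (-276 + (-499)**2 + 206*(-499)) + 241704 = (-276 + 249001 - 102794) + 241704 = 145931 + 241704 = 387635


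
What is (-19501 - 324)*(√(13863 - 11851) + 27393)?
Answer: -543066225 - 39650*√503 ≈ -5.4395e+8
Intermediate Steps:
(-19501 - 324)*(√(13863 - 11851) + 27393) = -19825*(√2012 + 27393) = -19825*(2*√503 + 27393) = -19825*(27393 + 2*√503) = -543066225 - 39650*√503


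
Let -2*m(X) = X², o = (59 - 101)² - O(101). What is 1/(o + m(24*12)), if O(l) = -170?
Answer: -1/39538 ≈ -2.5292e-5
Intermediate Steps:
o = 1934 (o = (59 - 101)² - 1*(-170) = (-42)² + 170 = 1764 + 170 = 1934)
m(X) = -X²/2
1/(o + m(24*12)) = 1/(1934 - (24*12)²/2) = 1/(1934 - ½*288²) = 1/(1934 - ½*82944) = 1/(1934 - 41472) = 1/(-39538) = -1/39538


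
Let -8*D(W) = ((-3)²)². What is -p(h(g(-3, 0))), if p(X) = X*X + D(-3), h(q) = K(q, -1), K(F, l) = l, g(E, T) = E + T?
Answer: 73/8 ≈ 9.1250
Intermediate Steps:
h(q) = -1
D(W) = -81/8 (D(W) = -((-3)²)²/8 = -⅛*9² = -⅛*81 = -81/8)
p(X) = -81/8 + X² (p(X) = X*X - 81/8 = X² - 81/8 = -81/8 + X²)
-p(h(g(-3, 0))) = -(-81/8 + (-1)²) = -(-81/8 + 1) = -1*(-73/8) = 73/8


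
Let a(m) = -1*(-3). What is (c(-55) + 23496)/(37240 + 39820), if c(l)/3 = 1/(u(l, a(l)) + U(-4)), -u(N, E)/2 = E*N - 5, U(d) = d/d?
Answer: 8012139/26277460 ≈ 0.30491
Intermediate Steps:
a(m) = 3
U(d) = 1
u(N, E) = 10 - 2*E*N (u(N, E) = -2*(E*N - 5) = -2*(-5 + E*N) = 10 - 2*E*N)
c(l) = 3/(11 - 6*l) (c(l) = 3/((10 - 2*3*l) + 1) = 3/((10 - 6*l) + 1) = 3/(11 - 6*l))
(c(-55) + 23496)/(37240 + 39820) = (-3/(-11 + 6*(-55)) + 23496)/(37240 + 39820) = (-3/(-11 - 330) + 23496)/77060 = (-3/(-341) + 23496)*(1/77060) = (-3*(-1/341) + 23496)*(1/77060) = (3/341 + 23496)*(1/77060) = (8012139/341)*(1/77060) = 8012139/26277460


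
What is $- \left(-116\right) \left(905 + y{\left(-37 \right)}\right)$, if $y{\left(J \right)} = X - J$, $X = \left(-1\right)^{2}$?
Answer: $109388$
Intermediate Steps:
$X = 1$
$y{\left(J \right)} = 1 - J$
$- \left(-116\right) \left(905 + y{\left(-37 \right)}\right) = - \left(-116\right) \left(905 + \left(1 - -37\right)\right) = - \left(-116\right) \left(905 + \left(1 + 37\right)\right) = - \left(-116\right) \left(905 + 38\right) = - \left(-116\right) 943 = \left(-1\right) \left(-109388\right) = 109388$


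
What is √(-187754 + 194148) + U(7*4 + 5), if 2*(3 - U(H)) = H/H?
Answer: 5/2 + √6394 ≈ 82.463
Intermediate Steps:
U(H) = 5/2 (U(H) = 3 - H/(2*H) = 3 - ½*1 = 3 - ½ = 5/2)
√(-187754 + 194148) + U(7*4 + 5) = √(-187754 + 194148) + 5/2 = √6394 + 5/2 = 5/2 + √6394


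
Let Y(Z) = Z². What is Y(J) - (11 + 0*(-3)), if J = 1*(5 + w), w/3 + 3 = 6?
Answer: 185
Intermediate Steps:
w = 9 (w = -9 + 3*6 = -9 + 18 = 9)
J = 14 (J = 1*(5 + 9) = 1*14 = 14)
Y(J) - (11 + 0*(-3)) = 14² - (11 + 0*(-3)) = 196 - (11 + 0) = 196 - 1*11 = 196 - 11 = 185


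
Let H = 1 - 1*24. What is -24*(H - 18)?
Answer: 984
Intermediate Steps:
H = -23 (H = 1 - 24 = -23)
-24*(H - 18) = -24*(-23 - 18) = -24*(-41) = 984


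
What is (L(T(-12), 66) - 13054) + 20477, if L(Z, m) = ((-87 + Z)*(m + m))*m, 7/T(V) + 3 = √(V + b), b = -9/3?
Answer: -758144 - 2541*I*√15 ≈ -7.5814e+5 - 9841.3*I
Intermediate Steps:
b = -3 (b = -9*⅓ = -3)
T(V) = 7/(-3 + √(-3 + V)) (T(V) = 7/(-3 + √(V - 3)) = 7/(-3 + √(-3 + V)))
L(Z, m) = 2*m²*(-87 + Z) (L(Z, m) = ((-87 + Z)*(2*m))*m = (2*m*(-87 + Z))*m = 2*m²*(-87 + Z))
(L(T(-12), 66) - 13054) + 20477 = (2*66²*(-87 + 7/(-3 + √(-3 - 12))) - 13054) + 20477 = (2*4356*(-87 + 7/(-3 + √(-15))) - 13054) + 20477 = (2*4356*(-87 + 7/(-3 + I*√15)) - 13054) + 20477 = ((-757944 + 60984/(-3 + I*√15)) - 13054) + 20477 = (-770998 + 60984/(-3 + I*√15)) + 20477 = -750521 + 60984/(-3 + I*√15)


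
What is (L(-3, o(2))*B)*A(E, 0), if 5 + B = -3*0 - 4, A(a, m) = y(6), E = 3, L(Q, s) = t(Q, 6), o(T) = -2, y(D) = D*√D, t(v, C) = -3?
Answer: 162*√6 ≈ 396.82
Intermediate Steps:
y(D) = D^(3/2)
L(Q, s) = -3
A(a, m) = 6*√6 (A(a, m) = 6^(3/2) = 6*√6)
B = -9 (B = -5 + (-3*0 - 4) = -5 + (0 - 4) = -5 - 4 = -9)
(L(-3, o(2))*B)*A(E, 0) = (-3*(-9))*(6*√6) = 27*(6*√6) = 162*√6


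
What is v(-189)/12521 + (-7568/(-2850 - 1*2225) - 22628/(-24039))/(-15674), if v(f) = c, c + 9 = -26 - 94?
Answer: -125194500830671/11971299780315225 ≈ -0.010458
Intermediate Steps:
c = -129 (c = -9 + (-26 - 94) = -9 - 120 = -129)
v(f) = -129
v(-189)/12521 + (-7568/(-2850 - 1*2225) - 22628/(-24039))/(-15674) = -129/12521 + (-7568/(-2850 - 1*2225) - 22628/(-24039))/(-15674) = -129*1/12521 + (-7568/(-2850 - 2225) - 22628*(-1/24039))*(-1/15674) = -129/12521 + (-7568/(-5075) + 22628/24039)*(-1/15674) = -129/12521 + (-7568*(-1/5075) + 22628/24039)*(-1/15674) = -129/12521 + (7568/5075 + 22628/24039)*(-1/15674) = -129/12521 + (296764252/121997925)*(-1/15674) = -129/12521 - 148382126/956097738225 = -125194500830671/11971299780315225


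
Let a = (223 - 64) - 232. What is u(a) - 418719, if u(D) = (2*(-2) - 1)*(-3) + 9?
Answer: -418695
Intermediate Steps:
a = -73 (a = 159 - 232 = -73)
u(D) = 24 (u(D) = (-4 - 1)*(-3) + 9 = -5*(-3) + 9 = 15 + 9 = 24)
u(a) - 418719 = 24 - 418719 = -418695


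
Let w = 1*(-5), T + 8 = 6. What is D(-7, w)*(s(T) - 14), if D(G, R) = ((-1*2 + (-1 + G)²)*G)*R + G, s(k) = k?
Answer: -34608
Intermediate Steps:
T = -2 (T = -8 + 6 = -2)
w = -5
D(G, R) = G + G*R*(-2 + (-1 + G)²) (D(G, R) = ((-2 + (-1 + G)²)*G)*R + G = (G*(-2 + (-1 + G)²))*R + G = G*R*(-2 + (-1 + G)²) + G = G + G*R*(-2 + (-1 + G)²))
D(-7, w)*(s(T) - 14) = (-7*(1 - 2*(-5) - 5*(-1 - 7)²))*(-2 - 14) = -7*(1 + 10 - 5*(-8)²)*(-16) = -7*(1 + 10 - 5*64)*(-16) = -7*(1 + 10 - 320)*(-16) = -7*(-309)*(-16) = 2163*(-16) = -34608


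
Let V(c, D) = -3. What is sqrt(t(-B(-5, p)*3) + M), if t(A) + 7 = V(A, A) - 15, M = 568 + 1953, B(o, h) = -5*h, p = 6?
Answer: 8*sqrt(39) ≈ 49.960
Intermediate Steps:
M = 2521
t(A) = -25 (t(A) = -7 + (-3 - 15) = -7 - 18 = -25)
sqrt(t(-B(-5, p)*3) + M) = sqrt(-25 + 2521) = sqrt(2496) = 8*sqrt(39)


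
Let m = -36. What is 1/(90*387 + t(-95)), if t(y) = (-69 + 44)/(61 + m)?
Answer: 1/34829 ≈ 2.8712e-5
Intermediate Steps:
t(y) = -1 (t(y) = (-69 + 44)/(61 - 36) = -25/25 = -25*1/25 = -1)
1/(90*387 + t(-95)) = 1/(90*387 - 1) = 1/(34830 - 1) = 1/34829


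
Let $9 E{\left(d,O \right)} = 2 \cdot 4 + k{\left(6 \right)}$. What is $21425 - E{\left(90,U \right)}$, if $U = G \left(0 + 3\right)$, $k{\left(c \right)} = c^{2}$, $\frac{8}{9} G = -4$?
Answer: $\frac{192781}{9} \approx 21420.0$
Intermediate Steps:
$G = - \frac{9}{2}$ ($G = \frac{9}{8} \left(-4\right) = - \frac{9}{2} \approx -4.5$)
$U = - \frac{27}{2}$ ($U = - \frac{9 \left(0 + 3\right)}{2} = \left(- \frac{9}{2}\right) 3 = - \frac{27}{2} \approx -13.5$)
$E{\left(d,O \right)} = \frac{44}{9}$ ($E{\left(d,O \right)} = \frac{2 \cdot 4 + 6^{2}}{9} = \frac{8 + 36}{9} = \frac{1}{9} \cdot 44 = \frac{44}{9}$)
$21425 - E{\left(90,U \right)} = 21425 - \frac{44}{9} = \frac{192781}{9}$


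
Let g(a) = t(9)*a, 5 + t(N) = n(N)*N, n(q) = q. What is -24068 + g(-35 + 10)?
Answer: -25968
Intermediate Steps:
t(N) = -5 + N² (t(N) = -5 + N*N = -5 + N²)
g(a) = 76*a (g(a) = (-5 + 9²)*a = (-5 + 81)*a = 76*a)
-24068 + g(-35 + 10) = -24068 + 76*(-35 + 10) = -24068 + 76*(-25) = -24068 - 1900 = -25968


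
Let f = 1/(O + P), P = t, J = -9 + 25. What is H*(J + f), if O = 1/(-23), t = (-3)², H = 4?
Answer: 6638/103 ≈ 64.447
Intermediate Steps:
J = 16
t = 9
P = 9
O = -1/23 ≈ -0.043478
f = 23/206 (f = 1/(-1/23 + 9) = 1/(206/23) = 23/206 ≈ 0.11165)
H*(J + f) = 4*(16 + 23/206) = 4*(3319/206) = 6638/103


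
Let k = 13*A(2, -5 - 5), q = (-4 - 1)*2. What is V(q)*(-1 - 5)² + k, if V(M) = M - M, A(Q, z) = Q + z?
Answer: -104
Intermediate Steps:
q = -10 (q = -5*2 = -10)
V(M) = 0
k = -104 (k = 13*(2 + (-5 - 5)) = 13*(2 - 10) = 13*(-8) = -104)
V(q)*(-1 - 5)² + k = 0*(-1 - 5)² - 104 = 0*(-6)² - 104 = 0*36 - 104 = 0 - 104 = -104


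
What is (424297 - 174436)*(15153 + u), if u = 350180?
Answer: 91282468713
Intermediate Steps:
(424297 - 174436)*(15153 + u) = (424297 - 174436)*(15153 + 350180) = 249861*365333 = 91282468713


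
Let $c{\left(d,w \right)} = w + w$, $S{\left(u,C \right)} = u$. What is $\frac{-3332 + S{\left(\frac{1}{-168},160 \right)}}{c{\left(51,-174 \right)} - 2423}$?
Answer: $\frac{559777}{465528} \approx 1.2025$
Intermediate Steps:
$c{\left(d,w \right)} = 2 w$
$\frac{-3332 + S{\left(\frac{1}{-168},160 \right)}}{c{\left(51,-174 \right)} - 2423} = \frac{-3332 + \frac{1}{-168}}{2 \left(-174\right) - 2423} = \frac{-3332 - \frac{1}{168}}{-348 - 2423} = - \frac{559777}{168 \left(-2771\right)} = \left(- \frac{559777}{168}\right) \left(- \frac{1}{2771}\right) = \frac{559777}{465528}$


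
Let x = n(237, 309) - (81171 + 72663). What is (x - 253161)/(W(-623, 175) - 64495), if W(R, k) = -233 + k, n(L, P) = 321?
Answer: 406674/64553 ≈ 6.2998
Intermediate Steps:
x = -153513 (x = 321 - (81171 + 72663) = 321 - 1*153834 = 321 - 153834 = -153513)
(x - 253161)/(W(-623, 175) - 64495) = (-153513 - 253161)/((-233 + 175) - 64495) = -406674/(-58 - 64495) = -406674/(-64553) = -406674*(-1/64553) = 406674/64553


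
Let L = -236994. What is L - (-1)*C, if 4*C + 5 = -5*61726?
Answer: -1256611/4 ≈ -3.1415e+5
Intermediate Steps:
C = -308635/4 (C = -5/4 + (-5*61726)/4 = -5/4 + (1/4)*(-308630) = -5/4 - 154315/2 = -308635/4 ≈ -77159.)
L - (-1)*C = -236994 - (-1)*(-308635)/4 = -236994 - 1*308635/4 = -236994 - 308635/4 = -1256611/4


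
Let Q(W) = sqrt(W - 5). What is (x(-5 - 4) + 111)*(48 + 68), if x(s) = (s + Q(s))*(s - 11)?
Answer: 33756 - 2320*I*sqrt(14) ≈ 33756.0 - 8680.6*I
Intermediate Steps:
Q(W) = sqrt(-5 + W)
x(s) = (-11 + s)*(s + sqrt(-5 + s)) (x(s) = (s + sqrt(-5 + s))*(s - 11) = (s + sqrt(-5 + s))*(-11 + s) = (-11 + s)*(s + sqrt(-5 + s)))
(x(-5 - 4) + 111)*(48 + 68) = (((-5 - 4)**2 - 11*(-5 - 4) - 11*sqrt(-5 + (-5 - 4)) + (-5 - 4)*sqrt(-5 + (-5 - 4))) + 111)*(48 + 68) = (((-9)**2 - 11*(-9) - 11*sqrt(-5 - 9) - 9*sqrt(-5 - 9)) + 111)*116 = ((81 + 99 - 11*I*sqrt(14) - 9*I*sqrt(14)) + 111)*116 = ((180 - 20*I*sqrt(14)) + 111)*116 = (291 - 20*I*sqrt(14))*116 = 33756 - 2320*I*sqrt(14)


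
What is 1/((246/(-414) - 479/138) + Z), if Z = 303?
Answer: 46/13751 ≈ 0.0033452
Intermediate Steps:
1/((246/(-414) - 479/138) + Z) = 1/((246/(-414) - 479/138) + 303) = 1/((246*(-1/414) - 479*1/138) + 303) = 1/((-41/69 - 479/138) + 303) = 1/(-187/46 + 303) = 1/(13751/46) = 46/13751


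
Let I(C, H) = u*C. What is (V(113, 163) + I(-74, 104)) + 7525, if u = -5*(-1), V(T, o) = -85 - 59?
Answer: 7011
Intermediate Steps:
V(T, o) = -144
u = 5
I(C, H) = 5*C
(V(113, 163) + I(-74, 104)) + 7525 = (-144 + 5*(-74)) + 7525 = (-144 - 370) + 7525 = -514 + 7525 = 7011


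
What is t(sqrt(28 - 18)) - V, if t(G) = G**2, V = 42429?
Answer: -42419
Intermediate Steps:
t(sqrt(28 - 18)) - V = (sqrt(28 - 18))**2 - 1*42429 = (sqrt(10))**2 - 42429 = 10 - 42429 = -42419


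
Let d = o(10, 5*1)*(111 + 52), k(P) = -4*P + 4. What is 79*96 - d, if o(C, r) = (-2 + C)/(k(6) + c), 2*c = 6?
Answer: 130232/17 ≈ 7660.7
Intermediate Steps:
c = 3 (c = (½)*6 = 3)
k(P) = 4 - 4*P
o(C, r) = 2/17 - C/17 (o(C, r) = (-2 + C)/((4 - 4*6) + 3) = (-2 + C)/((4 - 24) + 3) = (-2 + C)/(-20 + 3) = (-2 + C)/(-17) = (-2 + C)*(-1/17) = 2/17 - C/17)
d = -1304/17 (d = (2/17 - 1/17*10)*(111 + 52) = (2/17 - 10/17)*163 = -8/17*163 = -1304/17 ≈ -76.706)
79*96 - d = 79*96 - 1*(-1304/17) = 7584 + 1304/17 = 130232/17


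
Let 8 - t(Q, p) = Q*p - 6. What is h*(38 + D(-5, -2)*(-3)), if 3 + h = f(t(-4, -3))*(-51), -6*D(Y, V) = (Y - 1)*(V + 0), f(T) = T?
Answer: -4620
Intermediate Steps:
t(Q, p) = 14 - Q*p (t(Q, p) = 8 - (Q*p - 6) = 8 - (-6 + Q*p) = 8 + (6 - Q*p) = 14 - Q*p)
D(Y, V) = -V*(-1 + Y)/6 (D(Y, V) = -(Y - 1)*(V + 0)/6 = -(-1 + Y)*V/6 = -V*(-1 + Y)/6)
h = -105 (h = -3 + (14 - 1*(-4)*(-3))*(-51) = -3 + (14 - 12)*(-51) = -3 + 2*(-51) = -3 - 102 = -105)
h*(38 + D(-5, -2)*(-3)) = -105*(38 + ((1/6)*(-2)*(1 - 1*(-5)))*(-3)) = -105*(38 + ((1/6)*(-2)*(1 + 5))*(-3)) = -105*(38 + ((1/6)*(-2)*6)*(-3)) = -105*(38 - 2*(-3)) = -105*(38 + 6) = -105*44 = -4620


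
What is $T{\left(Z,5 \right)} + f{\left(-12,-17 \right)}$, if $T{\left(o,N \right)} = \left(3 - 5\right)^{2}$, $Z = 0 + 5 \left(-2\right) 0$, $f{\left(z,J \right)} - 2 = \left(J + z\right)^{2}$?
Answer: $847$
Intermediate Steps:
$f{\left(z,J \right)} = 2 + \left(J + z\right)^{2}$
$Z = 0$ ($Z = 0 - 0 = 0 + 0 = 0$)
$T{\left(o,N \right)} = 4$ ($T{\left(o,N \right)} = \left(-2\right)^{2} = 4$)
$T{\left(Z,5 \right)} + f{\left(-12,-17 \right)} = 4 + \left(2 + \left(-17 - 12\right)^{2}\right) = 4 + \left(2 + \left(-29\right)^{2}\right) = 4 + \left(2 + 841\right) = 4 + 843 = 847$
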